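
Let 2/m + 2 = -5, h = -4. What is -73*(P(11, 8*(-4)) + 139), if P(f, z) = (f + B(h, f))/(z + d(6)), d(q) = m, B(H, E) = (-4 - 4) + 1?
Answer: -1145589/113 ≈ -10138.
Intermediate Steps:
B(H, E) = -7 (B(H, E) = -8 + 1 = -7)
m = -2/7 (m = 2/(-2 - 5) = 2/(-7) = 2*(-⅐) = -2/7 ≈ -0.28571)
d(q) = -2/7
P(f, z) = (-7 + f)/(-2/7 + z) (P(f, z) = (f - 7)/(z - 2/7) = (-7 + f)/(-2/7 + z))
-73*(P(11, 8*(-4)) + 139) = -73*(7*(-7 + 11)/(-2 + 7*(8*(-4))) + 139) = -73*(7*4/(-2 + 7*(-32)) + 139) = -73*(7*4/(-2 - 224) + 139) = -73*(7*4/(-226) + 139) = -73*(7*(-1/226)*4 + 139) = -73*(-14/113 + 139) = -73*15693/113 = -1145589/113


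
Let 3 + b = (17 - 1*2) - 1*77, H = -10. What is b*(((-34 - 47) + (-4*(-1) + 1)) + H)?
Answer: 5590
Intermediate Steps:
b = -65 (b = -3 + ((17 - 1*2) - 1*77) = -3 + ((17 - 2) - 77) = -3 + (15 - 77) = -3 - 62 = -65)
b*(((-34 - 47) + (-4*(-1) + 1)) + H) = -65*(((-34 - 47) + (-4*(-1) + 1)) - 10) = -65*((-81 + (4 + 1)) - 10) = -65*((-81 + 5) - 10) = -65*(-76 - 10) = -65*(-86) = 5590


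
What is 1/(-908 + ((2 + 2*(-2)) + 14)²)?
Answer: -1/764 ≈ -0.0013089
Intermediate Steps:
1/(-908 + ((2 + 2*(-2)) + 14)²) = 1/(-908 + ((2 - 4) + 14)²) = 1/(-908 + (-2 + 14)²) = 1/(-908 + 12²) = 1/(-908 + 144) = 1/(-764) = -1/764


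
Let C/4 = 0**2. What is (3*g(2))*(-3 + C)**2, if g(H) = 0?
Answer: 0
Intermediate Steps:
C = 0 (C = 4*0**2 = 4*0 = 0)
(3*g(2))*(-3 + C)**2 = (3*0)*(-3 + 0)**2 = 0*(-3)**2 = 0*9 = 0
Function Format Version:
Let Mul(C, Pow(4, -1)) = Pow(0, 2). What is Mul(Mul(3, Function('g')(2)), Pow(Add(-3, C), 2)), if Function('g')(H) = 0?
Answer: 0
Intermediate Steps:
C = 0 (C = Mul(4, Pow(0, 2)) = Mul(4, 0) = 0)
Mul(Mul(3, Function('g')(2)), Pow(Add(-3, C), 2)) = Mul(Mul(3, 0), Pow(Add(-3, 0), 2)) = Mul(0, Pow(-3, 2)) = Mul(0, 9) = 0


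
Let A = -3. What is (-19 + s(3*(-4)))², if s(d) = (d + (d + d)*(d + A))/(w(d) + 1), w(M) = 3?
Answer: 4624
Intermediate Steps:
s(d) = d/4 + d*(-3 + d)/2 (s(d) = (d + (d + d)*(d - 3))/(3 + 1) = (d + (2*d)*(-3 + d))/4 = (d + 2*d*(-3 + d))*(¼) = d/4 + d*(-3 + d)/2)
(-19 + s(3*(-4)))² = (-19 + (3*(-4))*(-5 + 2*(3*(-4)))/4)² = (-19 + (¼)*(-12)*(-5 + 2*(-12)))² = (-19 + (¼)*(-12)*(-5 - 24))² = (-19 + (¼)*(-12)*(-29))² = (-19 + 87)² = 68² = 4624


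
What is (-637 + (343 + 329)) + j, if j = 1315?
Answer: 1350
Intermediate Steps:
(-637 + (343 + 329)) + j = (-637 + (343 + 329)) + 1315 = (-637 + 672) + 1315 = 35 + 1315 = 1350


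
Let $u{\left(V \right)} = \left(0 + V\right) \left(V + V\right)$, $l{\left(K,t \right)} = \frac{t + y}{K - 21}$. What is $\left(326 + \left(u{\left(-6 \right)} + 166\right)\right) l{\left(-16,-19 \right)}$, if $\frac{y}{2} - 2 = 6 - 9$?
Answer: $\frac{11844}{37} \approx 320.11$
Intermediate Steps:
$y = -2$ ($y = 4 + 2 \left(6 - 9\right) = 4 + 2 \left(-3\right) = 4 - 6 = -2$)
$l{\left(K,t \right)} = \frac{-2 + t}{-21 + K}$ ($l{\left(K,t \right)} = \frac{t - 2}{K - 21} = \frac{-2 + t}{-21 + K}$)
$u{\left(V \right)} = 2 V^{2}$ ($u{\left(V \right)} = V 2 V = 2 V^{2}$)
$\left(326 + \left(u{\left(-6 \right)} + 166\right)\right) l{\left(-16,-19 \right)} = \left(326 + \left(2 \left(-6\right)^{2} + 166\right)\right) \frac{-2 - 19}{-21 - 16} = \left(326 + \left(2 \cdot 36 + 166\right)\right) \frac{1}{-37} \left(-21\right) = \left(326 + \left(72 + 166\right)\right) \left(\left(- \frac{1}{37}\right) \left(-21\right)\right) = \left(326 + 238\right) \frac{21}{37} = 564 \cdot \frac{21}{37} = \frac{11844}{37}$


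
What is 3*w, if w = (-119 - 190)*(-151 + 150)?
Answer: 927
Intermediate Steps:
w = 309 (w = -309*(-1) = 309)
3*w = 3*309 = 927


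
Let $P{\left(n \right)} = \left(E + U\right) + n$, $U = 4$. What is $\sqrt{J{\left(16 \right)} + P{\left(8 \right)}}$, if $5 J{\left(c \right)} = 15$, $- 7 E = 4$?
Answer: $\frac{\sqrt{707}}{7} \approx 3.7985$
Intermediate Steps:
$E = - \frac{4}{7}$ ($E = \left(- \frac{1}{7}\right) 4 = - \frac{4}{7} \approx -0.57143$)
$J{\left(c \right)} = 3$ ($J{\left(c \right)} = \frac{1}{5} \cdot 15 = 3$)
$P{\left(n \right)} = \frac{24}{7} + n$ ($P{\left(n \right)} = \left(- \frac{4}{7} + 4\right) + n = \frac{24}{7} + n$)
$\sqrt{J{\left(16 \right)} + P{\left(8 \right)}} = \sqrt{3 + \left(\frac{24}{7} + 8\right)} = \sqrt{3 + \frac{80}{7}} = \sqrt{\frac{101}{7}} = \frac{\sqrt{707}}{7}$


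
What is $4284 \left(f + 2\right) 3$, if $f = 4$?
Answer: $77112$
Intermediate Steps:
$4284 \left(f + 2\right) 3 = 4284 \left(4 + 2\right) 3 = 4284 \cdot 6 \cdot 3 = 4284 \cdot 18 = 77112$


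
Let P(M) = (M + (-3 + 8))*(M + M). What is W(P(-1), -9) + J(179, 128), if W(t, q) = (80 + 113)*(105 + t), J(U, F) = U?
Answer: 18900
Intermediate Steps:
P(M) = 2*M*(5 + M) (P(M) = (M + 5)*(2*M) = (5 + M)*(2*M) = 2*M*(5 + M))
W(t, q) = 20265 + 193*t (W(t, q) = 193*(105 + t) = 20265 + 193*t)
W(P(-1), -9) + J(179, 128) = (20265 + 193*(2*(-1)*(5 - 1))) + 179 = (20265 + 193*(2*(-1)*4)) + 179 = (20265 + 193*(-8)) + 179 = (20265 - 1544) + 179 = 18721 + 179 = 18900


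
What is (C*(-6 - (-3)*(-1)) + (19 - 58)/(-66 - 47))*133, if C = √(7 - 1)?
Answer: 5187/113 - 1197*√6 ≈ -2886.1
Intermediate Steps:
C = √6 ≈ 2.4495
(C*(-6 - (-3)*(-1)) + (19 - 58)/(-66 - 47))*133 = (√6*(-6 - (-3)*(-1)) + (19 - 58)/(-66 - 47))*133 = (√6*(-6 - 1*3) - 39/(-113))*133 = (√6*(-6 - 3) - 39*(-1/113))*133 = (√6*(-9) + 39/113)*133 = (-9*√6 + 39/113)*133 = (39/113 - 9*√6)*133 = 5187/113 - 1197*√6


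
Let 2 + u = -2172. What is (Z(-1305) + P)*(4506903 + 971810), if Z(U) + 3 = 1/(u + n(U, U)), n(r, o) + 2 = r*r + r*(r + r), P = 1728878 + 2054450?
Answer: 105854535249790120488/5106899 ≈ 2.0728e+13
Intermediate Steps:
u = -2174 (u = -2 - 2172 = -2174)
P = 3783328
n(r, o) = -2 + 3*r² (n(r, o) = -2 + (r*r + r*(r + r)) = -2 + (r² + r*(2*r)) = -2 + (r² + 2*r²) = -2 + 3*r²)
Z(U) = -3 + 1/(-2176 + 3*U²) (Z(U) = -3 + 1/(-2174 + (-2 + 3*U²)) = -3 + 1/(-2176 + 3*U²))
(Z(-1305) + P)*(4506903 + 971810) = ((6529 - 9*(-1305)²)/(-2176 + 3*(-1305)²) + 3783328)*(4506903 + 971810) = ((6529 - 9*1703025)/(-2176 + 3*1703025) + 3783328)*5478713 = ((6529 - 15327225)/(-2176 + 5109075) + 3783328)*5478713 = (-15320696/5106899 + 3783328)*5478713 = (19321058659176/5106899)*5478713 = 105854535249790120488/5106899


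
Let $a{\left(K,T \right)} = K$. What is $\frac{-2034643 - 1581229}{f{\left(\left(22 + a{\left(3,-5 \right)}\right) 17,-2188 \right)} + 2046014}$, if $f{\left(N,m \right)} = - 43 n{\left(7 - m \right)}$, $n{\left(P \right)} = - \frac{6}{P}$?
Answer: $- \frac{1984209760}{1122750247} \approx -1.7673$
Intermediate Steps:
$f{\left(N,m \right)} = \frac{258}{7 - m}$ ($f{\left(N,m \right)} = - 43 \left(- \frac{6}{7 - m}\right) = \frac{258}{7 - m}$)
$\frac{-2034643 - 1581229}{f{\left(\left(22 + a{\left(3,-5 \right)}\right) 17,-2188 \right)} + 2046014} = \frac{-2034643 - 1581229}{- \frac{258}{-7 - 2188} + 2046014} = - \frac{3615872}{- \frac{258}{-2195} + 2046014} = - \frac{3615872}{\left(-258\right) \left(- \frac{1}{2195}\right) + 2046014} = - \frac{3615872}{\frac{258}{2195} + 2046014} = - \frac{3615872}{\frac{4491000988}{2195}} = \left(-3615872\right) \frac{2195}{4491000988} = - \frac{1984209760}{1122750247}$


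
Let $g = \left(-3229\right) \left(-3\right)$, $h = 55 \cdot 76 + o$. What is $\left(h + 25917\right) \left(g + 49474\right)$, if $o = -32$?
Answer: $1778675465$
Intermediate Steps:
$h = 4148$ ($h = 55 \cdot 76 - 32 = 4180 - 32 = 4148$)
$g = 9687$
$\left(h + 25917\right) \left(g + 49474\right) = \left(4148 + 25917\right) \left(9687 + 49474\right) = 30065 \cdot 59161 = 1778675465$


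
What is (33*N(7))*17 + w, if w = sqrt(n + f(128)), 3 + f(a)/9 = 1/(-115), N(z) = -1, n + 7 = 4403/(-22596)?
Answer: -561 + I*sqrt(1180745671935)/185610 ≈ -561.0 + 5.8543*I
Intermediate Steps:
n = -23225/3228 (n = -7 + 4403/(-22596) = -7 + 4403*(-1/22596) = -7 - 629/3228 = -23225/3228 ≈ -7.1949)
f(a) = -3114/115 (f(a) = -27 + 9/(-115) = -27 + 9*(-1/115) = -27 - 9/115 = -3114/115)
w = I*sqrt(1180745671935)/185610 (w = sqrt(-23225/3228 - 3114/115) = sqrt(-12722867/371220) = I*sqrt(1180745671935)/185610 ≈ 5.8543*I)
(33*N(7))*17 + w = (33*(-1))*17 + I*sqrt(1180745671935)/185610 = -33*17 + I*sqrt(1180745671935)/185610 = -561 + I*sqrt(1180745671935)/185610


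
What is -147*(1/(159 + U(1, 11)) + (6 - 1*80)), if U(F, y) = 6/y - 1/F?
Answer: 18969615/1744 ≈ 10877.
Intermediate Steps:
U(F, y) = -1/F + 6/y
-147*(1/(159 + U(1, 11)) + (6 - 1*80)) = -147*(1/(159 + (-1/1 + 6/11)) + (6 - 1*80)) = -147*(1/(159 + (-1*1 + 6*(1/11))) + (6 - 80)) = -147*(1/(159 + (-1 + 6/11)) - 74) = -147*(1/(159 - 5/11) - 74) = -147*(1/(1744/11) - 74) = -147*(11/1744 - 74) = -147*(-129045/1744) = 18969615/1744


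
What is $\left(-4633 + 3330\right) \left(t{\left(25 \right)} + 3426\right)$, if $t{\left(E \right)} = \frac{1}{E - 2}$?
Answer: $- \frac{102675097}{23} \approx -4.4641 \cdot 10^{6}$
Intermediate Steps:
$t{\left(E \right)} = \frac{1}{-2 + E}$
$\left(-4633 + 3330\right) \left(t{\left(25 \right)} + 3426\right) = \left(-4633 + 3330\right) \left(\frac{1}{-2 + 25} + 3426\right) = - 1303 \left(\frac{1}{23} + 3426\right) = \left(-1303\right) \frac{78799}{23} = - \frac{102675097}{23}$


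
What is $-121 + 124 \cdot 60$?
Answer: $7319$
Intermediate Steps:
$-121 + 124 \cdot 60 = -121 + 7440 = 7319$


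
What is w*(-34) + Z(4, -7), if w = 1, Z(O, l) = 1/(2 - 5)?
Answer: -103/3 ≈ -34.333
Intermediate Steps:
Z(O, l) = -⅓ (Z(O, l) = 1/(-3) = -⅓)
w*(-34) + Z(4, -7) = 1*(-34) - ⅓ = -34 - ⅓ = -103/3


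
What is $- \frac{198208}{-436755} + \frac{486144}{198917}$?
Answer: $\frac{251752763456}{86877994335} \approx 2.8978$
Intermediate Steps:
$- \frac{198208}{-436755} + \frac{486144}{198917} = \left(-198208\right) \left(- \frac{1}{436755}\right) + 486144 \cdot \frac{1}{198917} = \frac{198208}{436755} + \frac{486144}{198917} = \frac{251752763456}{86877994335}$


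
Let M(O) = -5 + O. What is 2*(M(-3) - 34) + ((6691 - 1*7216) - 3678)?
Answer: -4287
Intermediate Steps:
2*(M(-3) - 34) + ((6691 - 1*7216) - 3678) = 2*((-5 - 3) - 34) + ((6691 - 1*7216) - 3678) = 2*(-8 - 34) + ((6691 - 7216) - 3678) = 2*(-42) + (-525 - 3678) = -84 - 4203 = -4287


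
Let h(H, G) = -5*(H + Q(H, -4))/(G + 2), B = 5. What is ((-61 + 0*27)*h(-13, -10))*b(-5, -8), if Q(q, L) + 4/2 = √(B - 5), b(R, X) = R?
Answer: -22875/8 ≈ -2859.4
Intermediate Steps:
Q(q, L) = -2 (Q(q, L) = -2 + √(5 - 5) = -2 + √0 = -2 + 0 = -2)
h(H, G) = -5*(-2 + H)/(2 + G) (h(H, G) = -5*(H - 2)/(G + 2) = -5*(-2 + H)/(2 + G))
((-61 + 0*27)*h(-13, -10))*b(-5, -8) = ((-61 + 0*27)*(5*(2 - 1*(-13))/(2 - 10)))*(-5) = ((-61 + 0)*(5*(2 + 13)/(-8)))*(-5) = -305*(-1)*15/8*(-5) = -61*(-75/8)*(-5) = (4575/8)*(-5) = -22875/8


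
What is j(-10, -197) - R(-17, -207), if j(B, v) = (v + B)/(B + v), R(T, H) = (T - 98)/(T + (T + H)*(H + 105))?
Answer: 22946/22831 ≈ 1.0050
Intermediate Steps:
R(T, H) = (-98 + T)/(T + (105 + H)*(H + T)) (R(T, H) = (-98 + T)/(T + (H + T)*(105 + H)) = (-98 + T)/(T + (105 + H)*(H + T)))
j(B, v) = 1 (j(B, v) = (B + v)/(B + v) = 1)
j(-10, -197) - R(-17, -207) = 1 - (-98 - 17)/((-207)² + 105*(-207) + 106*(-17) - 207*(-17)) = 1 - (-115)/(42849 - 21735 - 1802 + 3519) = 1 - (-115)/22831 = 1 - 1*(-115/22831) = 1 + 115/22831 = 22946/22831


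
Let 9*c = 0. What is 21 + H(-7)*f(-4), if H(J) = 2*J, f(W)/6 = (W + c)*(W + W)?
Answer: -2667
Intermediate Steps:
c = 0 (c = (1/9)*0 = 0)
f(W) = 12*W**2 (f(W) = 6*((W + 0)*(W + W)) = 6*(W*(2*W)) = 6*(2*W**2) = 12*W**2)
21 + H(-7)*f(-4) = 21 + (2*(-7))*(12*(-4)**2) = 21 - 168*16 = 21 - 14*192 = 21 - 2688 = -2667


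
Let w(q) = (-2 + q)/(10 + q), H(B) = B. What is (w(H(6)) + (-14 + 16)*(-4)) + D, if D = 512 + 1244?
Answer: 6993/4 ≈ 1748.3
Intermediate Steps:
w(q) = (-2 + q)/(10 + q)
D = 1756
(w(H(6)) + (-14 + 16)*(-4)) + D = ((-2 + 6)/(10 + 6) + (-14 + 16)*(-4)) + 1756 = (4/16 + 2*(-4)) + 1756 = ((1/16)*4 - 8) + 1756 = (1/4 - 8) + 1756 = -31/4 + 1756 = 6993/4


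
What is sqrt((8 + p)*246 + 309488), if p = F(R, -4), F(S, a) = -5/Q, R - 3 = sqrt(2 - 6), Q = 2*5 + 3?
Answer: sqrt(52620074)/13 ≈ 558.00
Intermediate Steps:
Q = 13 (Q = 10 + 3 = 13)
R = 3 + 2*I (R = 3 + sqrt(2 - 6) = 3 + sqrt(-4) = 3 + 2*I ≈ 3.0 + 2.0*I)
F(S, a) = -5/13
p = -5/13 ≈ -0.38462
sqrt((8 + p)*246 + 309488) = sqrt((8 - 5/13)*246 + 309488) = sqrt((99/13)*246 + 309488) = sqrt(24354/13 + 309488) = sqrt(4047698/13) = sqrt(52620074)/13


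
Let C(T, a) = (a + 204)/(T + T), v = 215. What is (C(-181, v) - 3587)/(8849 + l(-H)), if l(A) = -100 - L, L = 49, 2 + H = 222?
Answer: -432971/1049800 ≈ -0.41243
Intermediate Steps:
H = 220 (H = -2 + 222 = 220)
l(A) = -149 (l(A) = -100 - 1*49 = -100 - 49 = -149)
C(T, a) = (204 + a)/(2*T) (C(T, a) = (204 + a)/((2*T)) = (204 + a)*(1/(2*T)) = (204 + a)/(2*T))
(C(-181, v) - 3587)/(8849 + l(-H)) = ((½)*(204 + 215)/(-181) - 3587)/(8849 - 149) = ((½)*(-1/181)*419 - 3587)/8700 = (-419/362 - 3587)*(1/8700) = -1298913/362*1/8700 = -432971/1049800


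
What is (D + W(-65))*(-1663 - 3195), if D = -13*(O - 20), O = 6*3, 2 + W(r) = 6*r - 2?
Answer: 1787744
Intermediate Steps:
W(r) = -4 + 6*r (W(r) = -2 + (6*r - 2) = -2 + (-2 + 6*r) = -4 + 6*r)
O = 18
D = 26 (D = -13*(18 - 20) = -13*(-2) = 26)
(D + W(-65))*(-1663 - 3195) = (26 + (-4 + 6*(-65)))*(-1663 - 3195) = (26 + (-4 - 390))*(-4858) = (26 - 394)*(-4858) = -368*(-4858) = 1787744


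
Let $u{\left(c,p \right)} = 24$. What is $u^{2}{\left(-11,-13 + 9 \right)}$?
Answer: $576$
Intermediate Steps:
$u^{2}{\left(-11,-13 + 9 \right)} = 24^{2} = 576$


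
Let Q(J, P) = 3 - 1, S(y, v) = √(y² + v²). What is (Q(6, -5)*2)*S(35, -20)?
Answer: 20*√65 ≈ 161.25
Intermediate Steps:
S(y, v) = √(v² + y²)
Q(J, P) = 2
(Q(6, -5)*2)*S(35, -20) = (2*2)*√((-20)² + 35²) = 4*√(400 + 1225) = 4*√1625 = 4*(5*√65) = 20*√65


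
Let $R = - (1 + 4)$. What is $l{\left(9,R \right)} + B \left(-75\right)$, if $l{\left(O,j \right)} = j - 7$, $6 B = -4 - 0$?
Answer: $38$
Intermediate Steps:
$B = - \frac{2}{3}$ ($B = \frac{-4 - 0}{6} = \frac{-4 + 0}{6} = \frac{1}{6} \left(-4\right) = - \frac{2}{3} \approx -0.66667$)
$R = -5$ ($R = \left(-1\right) 5 = -5$)
$l{\left(O,j \right)} = -7 + j$ ($l{\left(O,j \right)} = j - 7 = -7 + j$)
$l{\left(9,R \right)} + B \left(-75\right) = \left(-7 - 5\right) - -50 = -12 + 50 = 38$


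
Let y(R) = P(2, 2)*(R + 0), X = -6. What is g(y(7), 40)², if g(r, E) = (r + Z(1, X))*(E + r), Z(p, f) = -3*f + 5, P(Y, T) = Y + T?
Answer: 12027024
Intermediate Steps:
P(Y, T) = T + Y
y(R) = 4*R (y(R) = (2 + 2)*(R + 0) = 4*R)
Z(p, f) = 5 - 3*f
g(r, E) = (23 + r)*(E + r) (g(r, E) = (r + (5 - 3*(-6)))*(E + r) = (r + (5 + 18))*(E + r) = (r + 23)*(E + r) = (23 + r)*(E + r))
g(y(7), 40)² = ((4*7)² + 23*40 + 23*(4*7) + 40*(4*7))² = (28² + 920 + 23*28 + 40*28)² = (784 + 920 + 644 + 1120)² = 3468² = 12027024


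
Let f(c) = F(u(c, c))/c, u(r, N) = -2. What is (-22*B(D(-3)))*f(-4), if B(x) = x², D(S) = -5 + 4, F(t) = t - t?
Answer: 0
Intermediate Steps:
F(t) = 0
D(S) = -1
f(c) = 0 (f(c) = 0/c = 0)
(-22*B(D(-3)))*f(-4) = -22*(-1)²*0 = -22*1*0 = -22*0 = 0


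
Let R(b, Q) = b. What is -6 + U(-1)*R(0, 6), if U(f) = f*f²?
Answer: -6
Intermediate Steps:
U(f) = f³
-6 + U(-1)*R(0, 6) = -6 + (-1)³*0 = -6 - 1*0 = -6 + 0 = -6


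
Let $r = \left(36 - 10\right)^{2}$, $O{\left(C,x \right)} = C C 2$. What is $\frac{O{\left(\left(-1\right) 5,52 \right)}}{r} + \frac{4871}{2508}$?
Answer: $\frac{854549}{423852} \approx 2.0161$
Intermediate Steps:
$O{\left(C,x \right)} = 2 C^{2}$ ($O{\left(C,x \right)} = C^{2} \cdot 2 = 2 C^{2}$)
$r = 676$ ($r = 26^{2} = 676$)
$\frac{O{\left(\left(-1\right) 5,52 \right)}}{r} + \frac{4871}{2508} = \frac{2 \left(\left(-1\right) 5\right)^{2}}{676} + \frac{4871}{2508} = 2 \left(-5\right)^{2} \cdot \frac{1}{676} + 4871 \cdot \frac{1}{2508} = 2 \cdot 25 \cdot \frac{1}{676} + \frac{4871}{2508} = 50 \cdot \frac{1}{676} + \frac{4871}{2508} = \frac{25}{338} + \frac{4871}{2508} = \frac{854549}{423852}$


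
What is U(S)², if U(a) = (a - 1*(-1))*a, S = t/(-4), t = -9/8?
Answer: 136161/1048576 ≈ 0.12985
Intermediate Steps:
t = -9/8 (t = -9*⅛ = -9/8 ≈ -1.1250)
S = 9/32 (S = -9/8/(-4) = -9/8*(-¼) = 9/32 ≈ 0.28125)
U(a) = a*(1 + a) (U(a) = (a + 1)*a = (1 + a)*a = a*(1 + a))
U(S)² = (9*(1 + 9/32)/32)² = ((9/32)*(41/32))² = (369/1024)² = 136161/1048576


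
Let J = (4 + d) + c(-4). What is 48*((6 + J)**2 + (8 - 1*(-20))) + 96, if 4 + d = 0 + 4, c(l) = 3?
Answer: 9552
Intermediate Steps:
d = 0 (d = -4 + (0 + 4) = -4 + 4 = 0)
J = 7 (J = (4 + 0) + 3 = 4 + 3 = 7)
48*((6 + J)**2 + (8 - 1*(-20))) + 96 = 48*((6 + 7)**2 + (8 - 1*(-20))) + 96 = 48*(13**2 + (8 + 20)) + 96 = 48*(169 + 28) + 96 = 48*197 + 96 = 9456 + 96 = 9552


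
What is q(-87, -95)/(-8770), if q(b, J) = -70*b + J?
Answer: -1199/1754 ≈ -0.68358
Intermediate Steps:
q(b, J) = J - 70*b
q(-87, -95)/(-8770) = (-95 - 70*(-87))/(-8770) = (-95 + 6090)*(-1/8770) = 5995*(-1/8770) = -1199/1754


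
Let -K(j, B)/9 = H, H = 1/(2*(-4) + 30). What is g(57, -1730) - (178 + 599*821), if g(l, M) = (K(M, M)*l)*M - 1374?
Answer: -4982896/11 ≈ -4.5299e+5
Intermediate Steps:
H = 1/22 (H = 1/(-8 + 30) = 1/22 ≈ 0.045455)
K(j, B) = -9/22 (K(j, B) = -9*1/22 = -9/22)
g(l, M) = -1374 - 9*M*l/22 (g(l, M) = (-9*l/22)*M - 1374 = -9*M*l/22 - 1374 = -1374 - 9*M*l/22)
g(57, -1730) - (178 + 599*821) = (-1374 - 9/22*(-1730)*57) - (178 + 599*821) = (-1374 + 443745/11) - (178 + 491779) = 428631/11 - 1*491957 = 428631/11 - 491957 = -4982896/11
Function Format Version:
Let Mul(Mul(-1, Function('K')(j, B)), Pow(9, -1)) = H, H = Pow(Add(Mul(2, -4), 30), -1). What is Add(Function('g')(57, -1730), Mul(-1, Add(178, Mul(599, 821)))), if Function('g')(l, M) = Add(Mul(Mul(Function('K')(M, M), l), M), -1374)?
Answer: Rational(-4982896, 11) ≈ -4.5299e+5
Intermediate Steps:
H = Rational(1, 22) (H = Pow(Add(-8, 30), -1) = Pow(22, -1) = Rational(1, 22) ≈ 0.045455)
Function('K')(j, B) = Rational(-9, 22) (Function('K')(j, B) = Mul(-9, Rational(1, 22)) = Rational(-9, 22))
Function('g')(l, M) = Add(-1374, Mul(Rational(-9, 22), M, l)) (Function('g')(l, M) = Add(Mul(Mul(Rational(-9, 22), l), M), -1374) = Add(Mul(Rational(-9, 22), M, l), -1374) = Add(-1374, Mul(Rational(-9, 22), M, l)))
Add(Function('g')(57, -1730), Mul(-1, Add(178, Mul(599, 821)))) = Add(Add(-1374, Mul(Rational(-9, 22), -1730, 57)), Mul(-1, Add(178, Mul(599, 821)))) = Add(Add(-1374, Rational(443745, 11)), Mul(-1, Add(178, 491779))) = Add(Rational(428631, 11), Mul(-1, 491957)) = Add(Rational(428631, 11), -491957) = Rational(-4982896, 11)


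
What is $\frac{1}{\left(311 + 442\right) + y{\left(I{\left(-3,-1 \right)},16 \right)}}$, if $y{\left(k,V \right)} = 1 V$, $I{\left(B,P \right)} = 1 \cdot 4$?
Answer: $\frac{1}{769} \approx 0.0013004$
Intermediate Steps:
$I{\left(B,P \right)} = 4$
$y{\left(k,V \right)} = V$
$\frac{1}{\left(311 + 442\right) + y{\left(I{\left(-3,-1 \right)},16 \right)}} = \frac{1}{\left(311 + 442\right) + 16} = \frac{1}{753 + 16} = \frac{1}{769}$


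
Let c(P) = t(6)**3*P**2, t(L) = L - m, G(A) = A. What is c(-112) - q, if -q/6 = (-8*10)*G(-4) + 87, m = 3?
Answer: 341130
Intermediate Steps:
t(L) = -3 + L (t(L) = L - 1*3 = L - 3 = -3 + L)
q = -2442 (q = -6*(-8*10*(-4) + 87) = -6*(-80*(-4) + 87) = -6*(320 + 87) = -6*407 = -2442)
c(P) = 27*P**2 (c(P) = (-3 + 6)**3*P**2 = 3**3*P**2 = 27*P**2)
c(-112) - q = 27*(-112)**2 - 1*(-2442) = 27*12544 + 2442 = 338688 + 2442 = 341130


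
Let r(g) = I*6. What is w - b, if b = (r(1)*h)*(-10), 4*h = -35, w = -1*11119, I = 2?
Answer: -12169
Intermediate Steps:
w = -11119
r(g) = 12 (r(g) = 2*6 = 12)
h = -35/4 (h = (¼)*(-35) = -35/4 ≈ -8.7500)
b = 1050 (b = (12*(-35/4))*(-10) = -105*(-10) = 1050)
w - b = -11119 - 1*1050 = -11119 - 1050 = -12169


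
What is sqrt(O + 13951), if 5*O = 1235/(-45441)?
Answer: 2*sqrt(88911086946)/5049 ≈ 118.11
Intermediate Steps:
O = -247/45441 (O = (1235/(-45441))/5 = (1235*(-1/45441))/5 = (1/5)*(-1235/45441) = -247/45441 ≈ -0.0054356)
sqrt(O + 13951) = sqrt(-247/45441 + 13951) = sqrt(633947144/45441) = 2*sqrt(88911086946)/5049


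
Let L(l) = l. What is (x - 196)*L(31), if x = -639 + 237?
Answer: -18538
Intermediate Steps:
x = -402
(x - 196)*L(31) = (-402 - 196)*31 = -598*31 = -18538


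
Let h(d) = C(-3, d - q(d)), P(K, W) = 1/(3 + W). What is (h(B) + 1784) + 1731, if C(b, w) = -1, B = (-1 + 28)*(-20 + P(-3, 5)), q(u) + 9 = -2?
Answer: 3514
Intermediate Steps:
q(u) = -11 (q(u) = -9 - 2 = -11)
B = -4293/8 (B = (-1 + 28)*(-20 + 1/(3 + 5)) = 27*(-20 + 1/8) = 27*(-20 + ⅛) = 27*(-159/8) = -4293/8 ≈ -536.63)
h(d) = -1
(h(B) + 1784) + 1731 = (-1 + 1784) + 1731 = 1783 + 1731 = 3514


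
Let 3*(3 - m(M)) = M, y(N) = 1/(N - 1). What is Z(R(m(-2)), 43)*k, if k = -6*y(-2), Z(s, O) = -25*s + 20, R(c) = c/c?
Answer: -10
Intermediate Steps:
y(N) = 1/(-1 + N)
m(M) = 3 - M/3
R(c) = 1
Z(s, O) = 20 - 25*s
k = 2 (k = -6/(-1 - 2) = -6/(-3) = -6*(-⅓) = 2)
Z(R(m(-2)), 43)*k = (20 - 25*1)*2 = (20 - 25)*2 = -5*2 = -10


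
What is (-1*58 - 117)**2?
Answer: 30625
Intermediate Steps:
(-1*58 - 117)**2 = (-58 - 117)**2 = (-175)**2 = 30625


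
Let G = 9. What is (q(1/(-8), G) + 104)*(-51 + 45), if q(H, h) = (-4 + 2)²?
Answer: -648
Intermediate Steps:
q(H, h) = 4 (q(H, h) = (-2)² = 4)
(q(1/(-8), G) + 104)*(-51 + 45) = (4 + 104)*(-51 + 45) = 108*(-6) = -648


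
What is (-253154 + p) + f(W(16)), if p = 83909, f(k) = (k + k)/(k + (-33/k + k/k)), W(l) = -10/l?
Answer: -359984165/2127 ≈ -1.6925e+5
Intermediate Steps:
f(k) = 2*k/(1 + k - 33/k) (f(k) = (2*k)/(k + (-33/k + 1)) = (2*k)/(k + (1 - 33/k)) = (2*k)/(1 + k - 33/k) = 2*k/(1 + k - 33/k))
(-253154 + p) + f(W(16)) = (-253154 + 83909) + 2*(-10/16)²/(-33 - 10/16 + (-10/16)²) = -169245 + 2*(-10*1/16)²/(-33 - 10*1/16 + (-10*1/16)²) = -169245 + 2*(-5/8)²/(-33 - 5/8 + (-5/8)²) = -169245 + 2*(25/64)/(-33 - 5/8 + 25/64) = -169245 + 2*(25/64)/(-2127/64) = -169245 + 2*(25/64)*(-64/2127) = -169245 - 50/2127 = -359984165/2127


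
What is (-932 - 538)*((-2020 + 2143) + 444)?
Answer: -833490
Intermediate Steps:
(-932 - 538)*((-2020 + 2143) + 444) = -1470*(123 + 444) = -1470*567 = -833490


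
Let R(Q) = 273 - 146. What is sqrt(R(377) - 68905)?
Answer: 3*I*sqrt(7642) ≈ 262.26*I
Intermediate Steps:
R(Q) = 127
sqrt(R(377) - 68905) = sqrt(127 - 68905) = sqrt(-68778) = 3*I*sqrt(7642)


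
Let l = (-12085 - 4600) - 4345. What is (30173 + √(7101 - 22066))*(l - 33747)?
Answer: -1652786421 - 54777*I*√14965 ≈ -1.6528e+9 - 6.701e+6*I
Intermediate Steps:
l = -21030 (l = -16685 - 4345 = -21030)
(30173 + √(7101 - 22066))*(l - 33747) = (30173 + √(7101 - 22066))*(-21030 - 33747) = (30173 + √(-14965))*(-54777) = (30173 + I*√14965)*(-54777) = -1652786421 - 54777*I*√14965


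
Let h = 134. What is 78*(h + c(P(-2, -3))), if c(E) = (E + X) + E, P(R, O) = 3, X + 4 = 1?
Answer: 10686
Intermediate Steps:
X = -3 (X = -4 + 1 = -3)
c(E) = -3 + 2*E (c(E) = (E - 3) + E = (-3 + E) + E = -3 + 2*E)
78*(h + c(P(-2, -3))) = 78*(134 + (-3 + 2*3)) = 78*(134 + (-3 + 6)) = 78*(134 + 3) = 78*137 = 10686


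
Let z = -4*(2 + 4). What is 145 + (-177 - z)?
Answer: -8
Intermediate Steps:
z = -24 (z = -4*6 = -24)
145 + (-177 - z) = 145 + (-177 - 1*(-24)) = 145 + (-177 + 24) = 145 - 153 = -8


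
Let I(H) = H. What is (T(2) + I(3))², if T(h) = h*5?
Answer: 169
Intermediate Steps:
T(h) = 5*h
(T(2) + I(3))² = (5*2 + 3)² = (10 + 3)² = 13² = 169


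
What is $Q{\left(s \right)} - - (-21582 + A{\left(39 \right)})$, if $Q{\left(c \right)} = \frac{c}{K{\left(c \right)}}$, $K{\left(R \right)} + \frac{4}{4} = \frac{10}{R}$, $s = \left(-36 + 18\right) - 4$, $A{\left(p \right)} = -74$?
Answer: $- \frac{173127}{8} \approx -21641.0$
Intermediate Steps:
$s = -22$ ($s = -18 - 4 = -22$)
$K{\left(R \right)} = -1 + \frac{10}{R}$
$Q{\left(c \right)} = \frac{c^{2}}{10 - c}$ ($Q{\left(c \right)} = \frac{c}{\frac{1}{c} \left(10 - c\right)} = c \frac{c}{10 - c} = \frac{c^{2}}{10 - c}$)
$Q{\left(s \right)} - - (-21582 + A{\left(39 \right)}) = - \frac{\left(-22\right)^{2}}{-10 - 22} - - (-21582 - 74) = \left(-1\right) 484 \frac{1}{-32} - \left(-1\right) \left(-21656\right) = \left(-1\right) 484 \left(- \frac{1}{32}\right) - 21656 = \frac{121}{8} - 21656 = - \frac{173127}{8}$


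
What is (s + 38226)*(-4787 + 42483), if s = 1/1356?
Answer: 488487922768/339 ≈ 1.4410e+9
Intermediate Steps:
s = 1/1356 ≈ 0.00073746
(s + 38226)*(-4787 + 42483) = (1/1356 + 38226)*(-4787 + 42483) = (51834457/1356)*37696 = 488487922768/339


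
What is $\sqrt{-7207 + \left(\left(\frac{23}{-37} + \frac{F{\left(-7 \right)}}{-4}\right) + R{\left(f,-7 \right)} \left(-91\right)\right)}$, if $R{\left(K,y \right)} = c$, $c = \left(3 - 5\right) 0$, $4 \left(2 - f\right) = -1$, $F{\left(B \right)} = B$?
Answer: $\frac{i \sqrt{39459353}}{74} \approx 84.887 i$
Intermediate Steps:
$f = \frac{9}{4}$ ($f = 2 - - \frac{1}{4} = 2 + \frac{1}{4} = \frac{9}{4} \approx 2.25$)
$c = 0$ ($c = \left(-2\right) 0 = 0$)
$R{\left(K,y \right)} = 0$
$\sqrt{-7207 + \left(\left(\frac{23}{-37} + \frac{F{\left(-7 \right)}}{-4}\right) + R{\left(f,-7 \right)} \left(-91\right)\right)} = \sqrt{-7207 + \left(\left(\frac{23}{-37} - \frac{7}{-4}\right) + 0 \left(-91\right)\right)} = \sqrt{-7207 + \left(\left(23 \left(- \frac{1}{37}\right) - - \frac{7}{4}\right) + 0\right)} = \sqrt{-7207 + \left(\left(- \frac{23}{37} + \frac{7}{4}\right) + 0\right)} = \sqrt{-7207 + \left(\frac{167}{148} + 0\right)} = \sqrt{-7207 + \frac{167}{148}} = \sqrt{- \frac{1066469}{148}} = \frac{i \sqrt{39459353}}{74}$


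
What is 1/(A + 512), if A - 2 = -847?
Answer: -1/333 ≈ -0.0030030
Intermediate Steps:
A = -845 (A = 2 - 847 = -845)
1/(A + 512) = 1/(-845 + 512) = 1/(-333) = -1/333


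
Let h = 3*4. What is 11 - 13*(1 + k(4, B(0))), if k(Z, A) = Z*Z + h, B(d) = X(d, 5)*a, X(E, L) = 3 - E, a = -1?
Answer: -366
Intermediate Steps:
h = 12
B(d) = -3 + d (B(d) = (3 - d)*(-1) = -3 + d)
k(Z, A) = 12 + Z² (k(Z, A) = Z*Z + 12 = Z² + 12 = 12 + Z²)
11 - 13*(1 + k(4, B(0))) = 11 - 13*(1 + (12 + 4²)) = 11 - 13*(1 + (12 + 16)) = 11 - 13*(1 + 28) = 11 - 13*29 = 11 - 377 = -366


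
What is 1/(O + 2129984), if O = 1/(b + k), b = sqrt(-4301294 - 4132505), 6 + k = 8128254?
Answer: 140724685989659785400/299741329563016821383621633 + I*sqrt(8433799)/299741329563016821383621633 ≈ 4.6949e-7 + 9.6887e-24*I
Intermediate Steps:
k = 8128248 (k = -6 + 8128254 = 8128248)
b = I*sqrt(8433799) (b = sqrt(-8433799) = I*sqrt(8433799) ≈ 2904.1*I)
O = 1/(8128248 + I*sqrt(8433799)) (O = 1/(I*sqrt(8433799) + 8128248) = 1/(8128248 + I*sqrt(8433799)) ≈ 1.2303e-7 - 4.4e-11*I)
1/(O + 2129984) = 1/((8128248/66068423983303 - I*sqrt(8433799)/66068423983303) + 2129984) = 1/(140724685989659785400/66068423983303 - I*sqrt(8433799)/66068423983303)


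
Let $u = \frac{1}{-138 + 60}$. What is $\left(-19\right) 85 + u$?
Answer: $- \frac{125971}{78} \approx -1615.0$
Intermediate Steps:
$u = - \frac{1}{78}$ ($u = \frac{1}{-78} = - \frac{1}{78} \approx -0.012821$)
$\left(-19\right) 85 + u = \left(-19\right) 85 - \frac{1}{78} = -1615 - \frac{1}{78} = - \frac{125971}{78}$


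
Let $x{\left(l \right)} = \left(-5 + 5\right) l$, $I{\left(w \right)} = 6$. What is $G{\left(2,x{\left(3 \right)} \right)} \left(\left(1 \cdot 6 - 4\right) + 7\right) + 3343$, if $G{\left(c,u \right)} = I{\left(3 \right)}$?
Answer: $3397$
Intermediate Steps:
$x{\left(l \right)} = 0$ ($x{\left(l \right)} = 0 l = 0$)
$G{\left(c,u \right)} = 6$
$G{\left(2,x{\left(3 \right)} \right)} \left(\left(1 \cdot 6 - 4\right) + 7\right) + 3343 = 6 \left(\left(1 \cdot 6 - 4\right) + 7\right) + 3343 = 6 \left(\left(6 - 4\right) + 7\right) + 3343 = 6 \left(2 + 7\right) + 3343 = 6 \cdot 9 + 3343 = 54 + 3343 = 3397$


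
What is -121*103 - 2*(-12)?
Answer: -12439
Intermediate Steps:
-121*103 - 2*(-12) = -12463 + 24 = -12439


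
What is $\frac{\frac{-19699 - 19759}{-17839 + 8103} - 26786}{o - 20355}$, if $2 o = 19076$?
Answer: $\frac{130374519}{52657156} \approx 2.4759$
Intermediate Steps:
$o = 9538$ ($o = \frac{1}{2} \cdot 19076 = 9538$)
$\frac{\frac{-19699 - 19759}{-17839 + 8103} - 26786}{o - 20355} = \frac{\frac{-19699 - 19759}{-17839 + 8103} - 26786}{9538 - 20355} = \frac{- \frac{39458}{-9736} - 26786}{-10817} = \left(\left(-39458\right) \left(- \frac{1}{9736}\right) - 26786\right) \left(- \frac{1}{10817}\right) = \left(\frac{19729}{4868} - 26786\right) \left(- \frac{1}{10817}\right) = \left(- \frac{130374519}{4868}\right) \left(- \frac{1}{10817}\right) = \frac{130374519}{52657156}$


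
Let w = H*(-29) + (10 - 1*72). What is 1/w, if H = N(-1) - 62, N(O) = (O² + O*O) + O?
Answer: 1/1707 ≈ 0.00058582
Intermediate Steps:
N(O) = O + 2*O² (N(O) = (O² + O²) + O = 2*O² + O = O + 2*O²)
H = -61 (H = -(1 + 2*(-1)) - 62 = -(1 - 2) - 62 = -1*(-1) - 62 = 1 - 62 = -61)
w = 1707 (w = -61*(-29) + (10 - 1*72) = 1769 + (10 - 72) = 1769 - 62 = 1707)
1/w = 1/1707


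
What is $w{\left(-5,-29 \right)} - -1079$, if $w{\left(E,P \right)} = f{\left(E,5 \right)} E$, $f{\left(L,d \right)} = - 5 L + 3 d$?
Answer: $879$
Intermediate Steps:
$w{\left(E,P \right)} = E \left(15 - 5 E\right)$ ($w{\left(E,P \right)} = \left(- 5 E + 3 \cdot 5\right) E = \left(- 5 E + 15\right) E = \left(15 - 5 E\right) E = E \left(15 - 5 E\right)$)
$w{\left(-5,-29 \right)} - -1079 = 5 \left(-5\right) \left(3 - -5\right) - -1079 = 5 \left(-5\right) \left(3 + 5\right) + 1079 = 5 \left(-5\right) 8 + 1079 = -200 + 1079 = 879$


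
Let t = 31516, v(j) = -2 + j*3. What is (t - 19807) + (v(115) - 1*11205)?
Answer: 847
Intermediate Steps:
v(j) = -2 + 3*j
(t - 19807) + (v(115) - 1*11205) = (31516 - 19807) + ((-2 + 3*115) - 1*11205) = 11709 + ((-2 + 345) - 11205) = 11709 + (343 - 11205) = 11709 - 10862 = 847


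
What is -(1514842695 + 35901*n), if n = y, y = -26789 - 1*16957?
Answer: 55682451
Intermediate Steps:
y = -43746 (y = -26789 - 16957 = -43746)
n = -43746
-(1514842695 + 35901*n) = -35901/(1/(42195 - 43746)) = -35901/(1/(-1551)) = -35901/(-1/1551) = -35901*(-1551) = 55682451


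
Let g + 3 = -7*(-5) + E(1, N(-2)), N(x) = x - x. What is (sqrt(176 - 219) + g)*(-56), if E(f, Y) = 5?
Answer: -2072 - 56*I*sqrt(43) ≈ -2072.0 - 367.22*I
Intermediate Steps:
N(x) = 0
g = 37 (g = -3 + (-7*(-5) + 5) = -3 + (35 + 5) = -3 + 40 = 37)
(sqrt(176 - 219) + g)*(-56) = (sqrt(176 - 219) + 37)*(-56) = (sqrt(-43) + 37)*(-56) = (I*sqrt(43) + 37)*(-56) = (37 + I*sqrt(43))*(-56) = -2072 - 56*I*sqrt(43)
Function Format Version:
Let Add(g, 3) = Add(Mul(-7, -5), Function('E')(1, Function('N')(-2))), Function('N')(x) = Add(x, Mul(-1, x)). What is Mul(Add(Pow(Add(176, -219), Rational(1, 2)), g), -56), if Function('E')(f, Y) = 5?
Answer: Add(-2072, Mul(-56, I, Pow(43, Rational(1, 2)))) ≈ Add(-2072.0, Mul(-367.22, I))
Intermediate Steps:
Function('N')(x) = 0
g = 37 (g = Add(-3, Add(Mul(-7, -5), 5)) = Add(-3, Add(35, 5)) = Add(-3, 40) = 37)
Mul(Add(Pow(Add(176, -219), Rational(1, 2)), g), -56) = Mul(Add(Pow(Add(176, -219), Rational(1, 2)), 37), -56) = Mul(Add(Pow(-43, Rational(1, 2)), 37), -56) = Mul(Add(Mul(I, Pow(43, Rational(1, 2))), 37), -56) = Mul(Add(37, Mul(I, Pow(43, Rational(1, 2)))), -56) = Add(-2072, Mul(-56, I, Pow(43, Rational(1, 2))))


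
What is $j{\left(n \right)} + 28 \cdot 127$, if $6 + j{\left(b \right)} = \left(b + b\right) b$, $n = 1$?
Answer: $3552$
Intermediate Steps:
$j{\left(b \right)} = -6 + 2 b^{2}$ ($j{\left(b \right)} = -6 + \left(b + b\right) b = -6 + 2 b b = -6 + 2 b^{2}$)
$j{\left(n \right)} + 28 \cdot 127 = \left(-6 + 2 \cdot 1^{2}\right) + 28 \cdot 127 = \left(-6 + 2 \cdot 1\right) + 3556 = \left(-6 + 2\right) + 3556 = -4 + 3556 = 3552$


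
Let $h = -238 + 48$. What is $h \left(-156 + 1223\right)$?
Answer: $-202730$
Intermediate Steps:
$h = -190$
$h \left(-156 + 1223\right) = - 190 \left(-156 + 1223\right) = \left(-190\right) 1067 = -202730$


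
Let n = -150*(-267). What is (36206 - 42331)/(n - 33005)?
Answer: -1225/1409 ≈ -0.86941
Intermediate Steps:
n = 40050
(36206 - 42331)/(n - 33005) = (36206 - 42331)/(40050 - 33005) = -6125/7045 = -6125*1/7045 = -1225/1409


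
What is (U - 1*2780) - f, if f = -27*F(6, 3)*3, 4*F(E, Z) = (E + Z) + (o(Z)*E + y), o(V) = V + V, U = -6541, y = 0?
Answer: -33639/4 ≈ -8409.8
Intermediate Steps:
o(V) = 2*V
F(E, Z) = E/4 + Z/4 + E*Z/2 (F(E, Z) = ((E + Z) + ((2*Z)*E + 0))/4 = ((E + Z) + (2*E*Z + 0))/4 = ((E + Z) + 2*E*Z)/4 = (E + Z + 2*E*Z)/4 = E/4 + Z/4 + E*Z/2)
f = -3645/4 (f = -27*((¼)*6 + (¼)*3 + (½)*6*3)*3 = -27*(3/2 + ¾ + 9)*3 = -27*45/4*3 = -1215/4*3 = -3645/4 ≈ -911.25)
(U - 1*2780) - f = (-6541 - 1*2780) - 1*(-3645/4) = (-6541 - 2780) + 3645/4 = -9321 + 3645/4 = -33639/4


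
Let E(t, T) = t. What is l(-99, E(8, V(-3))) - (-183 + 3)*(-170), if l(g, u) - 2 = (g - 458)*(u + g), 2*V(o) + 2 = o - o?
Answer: 20089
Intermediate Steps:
V(o) = -1 (V(o) = -1 + (o - o)/2 = -1 + (½)*0 = -1 + 0 = -1)
l(g, u) = 2 + (-458 + g)*(g + u) (l(g, u) = 2 + (g - 458)*(u + g) = 2 + (-458 + g)*(g + u))
l(-99, E(8, V(-3))) - (-183 + 3)*(-170) = (2 + (-99)² - 458*(-99) - 458*8 - 99*8) - (-183 + 3)*(-170) = (2 + 9801 + 45342 - 3664 - 792) - (-180)*(-170) = 50689 - 1*30600 = 50689 - 30600 = 20089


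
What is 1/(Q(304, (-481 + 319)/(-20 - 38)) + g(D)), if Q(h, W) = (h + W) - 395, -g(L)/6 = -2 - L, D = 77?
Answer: 29/11188 ≈ 0.0025921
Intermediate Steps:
g(L) = 12 + 6*L (g(L) = -6*(-2 - L) = 12 + 6*L)
Q(h, W) = -395 + W + h (Q(h, W) = (W + h) - 395 = -395 + W + h)
1/(Q(304, (-481 + 319)/(-20 - 38)) + g(D)) = 1/((-395 + (-481 + 319)/(-20 - 38) + 304) + (12 + 6*77)) = 1/((-395 - 162/(-58) + 304) + (12 + 462)) = 1/((-395 - 162*(-1/58) + 304) + 474) = 1/((-395 + 81/29 + 304) + 474) = 1/(-2558/29 + 474) = 1/(11188/29) = 29/11188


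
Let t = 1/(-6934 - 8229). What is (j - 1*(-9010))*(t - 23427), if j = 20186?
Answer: -10371108283992/15163 ≈ -6.8397e+8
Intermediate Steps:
t = -1/15163 (t = 1/(-15163) = -1/15163 ≈ -6.5950e-5)
(j - 1*(-9010))*(t - 23427) = (20186 - 1*(-9010))*(-1/15163 - 23427) = (20186 + 9010)*(-355223602/15163) = 29196*(-355223602/15163) = -10371108283992/15163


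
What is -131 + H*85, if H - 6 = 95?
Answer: 8454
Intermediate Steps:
H = 101 (H = 6 + 95 = 101)
-131 + H*85 = -131 + 101*85 = -131 + 8585 = 8454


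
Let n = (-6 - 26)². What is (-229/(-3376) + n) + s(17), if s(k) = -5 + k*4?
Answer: 3669941/3376 ≈ 1087.1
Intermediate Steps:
s(k) = -5 + 4*k
n = 1024 (n = (-32)² = 1024)
(-229/(-3376) + n) + s(17) = (-229/(-3376) + 1024) + (-5 + 4*17) = (-229*(-1/3376) + 1024) + (-5 + 68) = (229/3376 + 1024) + 63 = 3457253/3376 + 63 = 3669941/3376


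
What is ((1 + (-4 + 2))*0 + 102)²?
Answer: 10404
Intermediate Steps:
((1 + (-4 + 2))*0 + 102)² = ((1 - 2)*0 + 102)² = (-1*0 + 102)² = (0 + 102)² = 102² = 10404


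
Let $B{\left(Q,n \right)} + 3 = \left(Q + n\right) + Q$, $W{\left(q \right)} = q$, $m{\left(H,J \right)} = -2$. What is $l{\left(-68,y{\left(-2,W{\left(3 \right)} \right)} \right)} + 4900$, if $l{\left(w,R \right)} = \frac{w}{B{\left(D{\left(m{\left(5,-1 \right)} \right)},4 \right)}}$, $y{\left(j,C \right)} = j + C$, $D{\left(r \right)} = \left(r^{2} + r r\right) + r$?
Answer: $\frac{63632}{13} \approx 4894.8$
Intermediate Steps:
$D{\left(r \right)} = r + 2 r^{2}$ ($D{\left(r \right)} = \left(r^{2} + r^{2}\right) + r = 2 r^{2} + r = r + 2 r^{2}$)
$B{\left(Q,n \right)} = -3 + n + 2 Q$ ($B{\left(Q,n \right)} = -3 + \left(\left(Q + n\right) + Q\right) = -3 + \left(n + 2 Q\right) = -3 + n + 2 Q$)
$y{\left(j,C \right)} = C + j$
$l{\left(w,R \right)} = \frac{w}{13}$ ($l{\left(w,R \right)} = \frac{w}{-3 + 4 + 2 \left(- 2 \left(1 + 2 \left(-2\right)\right)\right)} = \frac{w}{-3 + 4 + 2 \left(- 2 \left(1 - 4\right)\right)} = \frac{w}{-3 + 4 + 2 \left(\left(-2\right) \left(-3\right)\right)} = \frac{w}{-3 + 4 + 2 \cdot 6} = \frac{w}{-3 + 4 + 12} = \frac{w}{13}$)
$l{\left(-68,y{\left(-2,W{\left(3 \right)} \right)} \right)} + 4900 = \frac{1}{13} \left(-68\right) + 4900 = - \frac{68}{13} + 4900 = \frac{63632}{13}$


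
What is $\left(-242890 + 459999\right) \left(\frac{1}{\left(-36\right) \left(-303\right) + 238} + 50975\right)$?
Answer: $\frac{123354245408259}{11146} \approx 1.1067 \cdot 10^{10}$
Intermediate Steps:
$\left(-242890 + 459999\right) \left(\frac{1}{\left(-36\right) \left(-303\right) + 238} + 50975\right) = 217109 \left(\frac{1}{10908 + 238} + 50975\right) = 217109 \left(\frac{1}{11146} + 50975\right) = 217109 \cdot \frac{568167351}{11146} = \frac{123354245408259}{11146}$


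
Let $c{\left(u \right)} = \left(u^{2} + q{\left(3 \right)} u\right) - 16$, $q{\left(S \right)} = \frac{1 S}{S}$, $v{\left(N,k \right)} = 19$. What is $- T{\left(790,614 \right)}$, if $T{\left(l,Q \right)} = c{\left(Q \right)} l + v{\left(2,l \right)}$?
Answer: $-298299279$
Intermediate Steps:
$q{\left(S \right)} = 1$ ($q{\left(S \right)} = \frac{S}{S} = 1$)
$c{\left(u \right)} = -16 + u + u^{2}$ ($c{\left(u \right)} = \left(u^{2} + 1 u\right) - 16 = \left(u^{2} + u\right) - 16 = \left(u + u^{2}\right) - 16 = -16 + u + u^{2}$)
$T{\left(l,Q \right)} = 19 + l \left(-16 + Q + Q^{2}\right)$ ($T{\left(l,Q \right)} = \left(-16 + Q + Q^{2}\right) l + 19 = l \left(-16 + Q + Q^{2}\right) + 19 = 19 + l \left(-16 + Q + Q^{2}\right)$)
$- T{\left(790,614 \right)} = - (19 + 790 \left(-16 + 614 + 614^{2}\right)) = - (19 + 790 \left(-16 + 614 + 376996\right)) = - (19 + 790 \cdot 377594) = - (19 + 298299260) = \left(-1\right) 298299279 = -298299279$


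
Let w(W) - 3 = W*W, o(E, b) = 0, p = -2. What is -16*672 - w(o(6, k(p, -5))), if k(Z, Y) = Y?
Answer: -10755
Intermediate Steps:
w(W) = 3 + W² (w(W) = 3 + W*W = 3 + W²)
-16*672 - w(o(6, k(p, -5))) = -16*672 - (3 + 0²) = -10752 - (3 + 0) = -10752 - 1*3 = -10752 - 3 = -10755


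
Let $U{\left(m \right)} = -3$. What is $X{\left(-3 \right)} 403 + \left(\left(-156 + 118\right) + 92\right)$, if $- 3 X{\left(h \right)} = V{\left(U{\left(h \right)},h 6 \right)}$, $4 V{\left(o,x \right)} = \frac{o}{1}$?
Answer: $\frac{619}{4} \approx 154.75$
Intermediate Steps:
$V{\left(o,x \right)} = \frac{o}{4}$ ($V{\left(o,x \right)} = \frac{o 1^{-1}}{4} = \frac{o 1}{4} = \frac{o}{4}$)
$X{\left(h \right)} = \frac{1}{4}$ ($X{\left(h \right)} = - \frac{\frac{1}{4} \left(-3\right)}{3} = \left(- \frac{1}{3}\right) \left(- \frac{3}{4}\right) = \frac{1}{4}$)
$X{\left(-3 \right)} 403 + \left(\left(-156 + 118\right) + 92\right) = \frac{1}{4} \cdot 403 + \left(\left(-156 + 118\right) + 92\right) = \frac{403}{4} + \left(-38 + 92\right) = \frac{403}{4} + 54 = \frac{619}{4}$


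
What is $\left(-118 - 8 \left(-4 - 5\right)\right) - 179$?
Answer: $-225$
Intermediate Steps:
$\left(-118 - 8 \left(-4 - 5\right)\right) - 179 = \left(-118 - -72\right) - 179 = \left(-118 + 72\right) - 179 = -46 - 179 = -225$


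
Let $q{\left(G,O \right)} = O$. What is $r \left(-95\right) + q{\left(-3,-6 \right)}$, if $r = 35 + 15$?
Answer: $-4756$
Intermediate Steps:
$r = 50$
$r \left(-95\right) + q{\left(-3,-6 \right)} = 50 \left(-95\right) - 6 = -4750 - 6 = -4756$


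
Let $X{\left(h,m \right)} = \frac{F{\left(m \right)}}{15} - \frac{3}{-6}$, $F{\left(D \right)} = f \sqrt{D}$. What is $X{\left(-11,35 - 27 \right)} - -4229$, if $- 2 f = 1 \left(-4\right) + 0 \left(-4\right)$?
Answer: $\frac{8459}{2} + \frac{4 \sqrt{2}}{15} \approx 4229.9$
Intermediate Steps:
$f = 2$ ($f = - \frac{1 \left(-4\right) + 0 \left(-4\right)}{2} = - \frac{-4 + 0}{2} = \left(- \frac{1}{2}\right) \left(-4\right) = 2$)
$F{\left(D \right)} = 2 \sqrt{D}$
$X{\left(h,m \right)} = \frac{1}{2} + \frac{2 \sqrt{m}}{15}$ ($X{\left(h,m \right)} = \frac{2 \sqrt{m}}{15} - \frac{3}{-6} = 2 \sqrt{m} \frac{1}{15} - - \frac{1}{2} = \frac{2 \sqrt{m}}{15} + \frac{1}{2} = \frac{1}{2} + \frac{2 \sqrt{m}}{15}$)
$X{\left(-11,35 - 27 \right)} - -4229 = \left(\frac{1}{2} + \frac{2 \sqrt{35 - 27}}{15}\right) - -4229 = \left(\frac{1}{2} + \frac{2 \sqrt{35 - 27}}{15}\right) + 4229 = \left(\frac{1}{2} + \frac{2 \sqrt{8}}{15}\right) + 4229 = \left(\frac{1}{2} + \frac{2 \cdot 2 \sqrt{2}}{15}\right) + 4229 = \left(\frac{1}{2} + \frac{4 \sqrt{2}}{15}\right) + 4229 = \frac{8459}{2} + \frac{4 \sqrt{2}}{15}$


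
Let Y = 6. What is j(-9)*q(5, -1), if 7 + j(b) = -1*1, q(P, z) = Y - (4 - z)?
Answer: -8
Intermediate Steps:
q(P, z) = 2 + z (q(P, z) = 6 - (4 - z) = 6 + (-4 + z) = 2 + z)
j(b) = -8 (j(b) = -7 - 1*1 = -7 - 1 = -8)
j(-9)*q(5, -1) = -8*(2 - 1) = -8*1 = -8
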